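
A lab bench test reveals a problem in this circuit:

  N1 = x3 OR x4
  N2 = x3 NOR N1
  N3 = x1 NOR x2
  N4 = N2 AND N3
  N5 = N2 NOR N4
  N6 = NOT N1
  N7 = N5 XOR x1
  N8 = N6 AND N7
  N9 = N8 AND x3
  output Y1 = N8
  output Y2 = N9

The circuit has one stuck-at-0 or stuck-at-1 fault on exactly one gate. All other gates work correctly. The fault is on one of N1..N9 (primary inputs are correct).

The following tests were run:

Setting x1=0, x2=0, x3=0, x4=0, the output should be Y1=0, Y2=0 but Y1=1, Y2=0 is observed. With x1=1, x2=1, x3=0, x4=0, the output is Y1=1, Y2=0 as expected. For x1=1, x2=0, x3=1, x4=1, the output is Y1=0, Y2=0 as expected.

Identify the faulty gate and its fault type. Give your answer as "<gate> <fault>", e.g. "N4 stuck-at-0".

Fault-free values for test 1 (x1=0, x2=0, x3=0, x4=0): N1=0, N2=1, N3=1, N4=1, N5=0, N6=1, N7=0, N8=0, N9=0, giving Y1=0, Y2=0. Observed Y1=1, Y2=0.
Test 1: faults giving observed Y1=1, Y2=0 are {N2 stuck-at-0, N5 stuck-at-1, N7 stuck-at-1, N8 stuck-at-1}.
Test 2 (x1=1, x2=1, x3=0, x4=0): fault-free N1=0, N2=1, N3=0, N4=0, N5=0, N6=1, N7=1, N8=1, N9=0 → Y1=1, Y2=0; observed Y1=1, Y2=0. Eliminates N2 stuck-at-0, N5 stuck-at-1.
Test 3 (x1=1, x2=0, x3=1, x4=1): fault-free N1=1, N2=0, N3=0, N4=0, N5=1, N6=0, N7=0, N8=0, N9=0 → Y1=0, Y2=0; observed Y1=0, Y2=0. Eliminates N8 stuck-at-1.
Only N7 stuck-at-1 is consistent with every test.

N7 stuck-at-1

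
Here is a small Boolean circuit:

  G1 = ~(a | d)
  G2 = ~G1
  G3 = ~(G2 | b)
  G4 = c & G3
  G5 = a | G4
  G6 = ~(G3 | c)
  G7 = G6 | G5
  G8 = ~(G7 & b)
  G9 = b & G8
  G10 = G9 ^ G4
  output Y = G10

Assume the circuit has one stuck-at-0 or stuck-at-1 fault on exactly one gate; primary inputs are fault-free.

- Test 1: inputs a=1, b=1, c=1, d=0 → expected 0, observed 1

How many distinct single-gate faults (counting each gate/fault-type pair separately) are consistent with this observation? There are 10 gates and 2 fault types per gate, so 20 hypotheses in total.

7

Fault-free: G1=0, G2=1, G3=0, G4=0, G5=1, G6=0, G7=1, G8=0, G9=0, G10=0 → 0. Observed 1.
  G1: none of the 2 fault types match ✗
  G2: none of the 2 fault types match ✗
  G3: stuck-at-1 ✓; others ✗
  G4: stuck-at-1 ✓; others ✗
  G5: stuck-at-0 ✓; others ✗
  G6: none of the 2 fault types match ✗
  G7: stuck-at-0 ✓; others ✗
  G8: stuck-at-1 ✓; others ✗
  G9: stuck-at-1 ✓; others ✗
  G10: stuck-at-1 ✓; others ✗
Consistent faults: {G3 stuck-at-1, G4 stuck-at-1, G5 stuck-at-0, G7 stuck-at-0, G8 stuck-at-1, G9 stuck-at-1, G10 stuck-at-1} — 7 in all.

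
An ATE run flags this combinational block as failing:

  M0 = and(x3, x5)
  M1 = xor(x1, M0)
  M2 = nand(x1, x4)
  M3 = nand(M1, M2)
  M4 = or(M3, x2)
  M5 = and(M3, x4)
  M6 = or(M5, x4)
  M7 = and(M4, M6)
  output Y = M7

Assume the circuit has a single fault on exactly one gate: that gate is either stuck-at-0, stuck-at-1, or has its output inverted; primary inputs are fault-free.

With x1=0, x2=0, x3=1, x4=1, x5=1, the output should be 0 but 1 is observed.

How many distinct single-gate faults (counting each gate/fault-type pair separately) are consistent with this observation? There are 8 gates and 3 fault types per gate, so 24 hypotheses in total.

12

Fault-free: M0=1, M1=1, M2=1, M3=0, M4=0, M5=0, M6=1, M7=0 → 0. Observed 1.
  M0: stuck-at-0, inverted output ✓; others ✗
  M1: stuck-at-0, inverted output ✓; others ✗
  M2: stuck-at-0, inverted output ✓; others ✗
  M3: stuck-at-1, inverted output ✓; others ✗
  M4: stuck-at-1, inverted output ✓; others ✗
  M5: none of the 3 fault types match ✗
  M6: none of the 3 fault types match ✗
  M7: stuck-at-1, inverted output ✓; others ✗
Consistent faults: {M0 stuck-at-0, M0 inverted output, M1 stuck-at-0, M1 inverted output, M2 stuck-at-0, M2 inverted output, M3 stuck-at-1, M3 inverted output, M4 stuck-at-1, M4 inverted output, M7 stuck-at-1, M7 inverted output} — 12 in all.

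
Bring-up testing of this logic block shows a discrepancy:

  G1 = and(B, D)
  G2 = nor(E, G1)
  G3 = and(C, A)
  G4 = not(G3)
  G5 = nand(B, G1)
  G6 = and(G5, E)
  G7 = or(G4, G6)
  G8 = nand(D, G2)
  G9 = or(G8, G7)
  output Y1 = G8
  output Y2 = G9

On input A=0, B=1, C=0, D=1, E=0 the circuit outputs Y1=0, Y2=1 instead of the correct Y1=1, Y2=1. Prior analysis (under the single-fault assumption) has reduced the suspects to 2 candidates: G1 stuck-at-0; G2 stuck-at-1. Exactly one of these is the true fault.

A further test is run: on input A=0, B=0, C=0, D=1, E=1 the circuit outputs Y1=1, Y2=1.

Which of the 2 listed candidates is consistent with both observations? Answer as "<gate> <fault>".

G1 stuck-at-0

Evaluate each candidate on input A=0, B=0, C=0, D=1, E=1:
  G1 stuck-at-0: G1=0 [stuck-at-0], G2=0, G3=0, G4=1, G5=1, G6=1, G7=1, G8=1, G9=1 → Y1=1, Y2=1 — matches
  G2 stuck-at-1: G1=0, G2=1 [stuck-at-1], G3=0, G4=1, G5=1, G6=1, G7=1, G8=0, G9=1 → Y1=0, Y2=1 — eliminated
Only G1 stuck-at-0 reproduces the observed Y1=1, Y2=1.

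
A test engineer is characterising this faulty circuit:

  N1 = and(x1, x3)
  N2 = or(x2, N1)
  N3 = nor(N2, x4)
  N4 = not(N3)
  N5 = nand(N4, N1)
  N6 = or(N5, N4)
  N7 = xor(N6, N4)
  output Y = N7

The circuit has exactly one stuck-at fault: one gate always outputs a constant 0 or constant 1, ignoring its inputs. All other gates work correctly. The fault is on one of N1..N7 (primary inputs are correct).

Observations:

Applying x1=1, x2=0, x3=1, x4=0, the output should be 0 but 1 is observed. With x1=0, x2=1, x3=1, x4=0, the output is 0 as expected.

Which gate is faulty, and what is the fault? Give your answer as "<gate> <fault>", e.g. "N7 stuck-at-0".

N1 stuck-at-0

Fault-free values for test 1 (x1=1, x2=0, x3=1, x4=0): N1=1, N2=1, N3=0, N4=1, N5=0, N6=1, N7=0, giving Y=0. Observed 1.
Test 1: faults giving observed 1 are {N1 stuck-at-0, N2 stuck-at-0, N3 stuck-at-1, N4 stuck-at-0, N6 stuck-at-0, N7 stuck-at-1}.
Test 2 (x1=0, x2=1, x3=1, x4=0): fault-free N1=0, N2=1, N3=0, N4=1, N5=1, N6=1, N7=0 → 0; observed 0. Eliminates N2 stuck-at-0, N3 stuck-at-1, N4 stuck-at-0, N6 stuck-at-0, N7 stuck-at-1.
Only N1 stuck-at-0 is consistent with every test.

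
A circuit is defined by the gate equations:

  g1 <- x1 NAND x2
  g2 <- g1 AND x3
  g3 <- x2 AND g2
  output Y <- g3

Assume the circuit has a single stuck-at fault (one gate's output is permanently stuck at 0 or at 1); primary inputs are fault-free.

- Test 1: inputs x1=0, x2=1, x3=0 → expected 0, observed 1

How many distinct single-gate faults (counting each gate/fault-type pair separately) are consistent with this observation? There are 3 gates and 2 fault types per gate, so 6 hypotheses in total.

2

Fault-free: g1=1, g2=0, g3=0 → 0. Observed 1.
  g1 stuck-at-0: output 0 ✗
  g1 stuck-at-1: output 0 ✗
  g2 stuck-at-0: output 0 ✗
  g2 stuck-at-1: output 1 ✓
  g3 stuck-at-0: output 0 ✗
  g3 stuck-at-1: output 1 ✓
Consistent faults: {g2 stuck-at-1, g3 stuck-at-1} — 2 in all.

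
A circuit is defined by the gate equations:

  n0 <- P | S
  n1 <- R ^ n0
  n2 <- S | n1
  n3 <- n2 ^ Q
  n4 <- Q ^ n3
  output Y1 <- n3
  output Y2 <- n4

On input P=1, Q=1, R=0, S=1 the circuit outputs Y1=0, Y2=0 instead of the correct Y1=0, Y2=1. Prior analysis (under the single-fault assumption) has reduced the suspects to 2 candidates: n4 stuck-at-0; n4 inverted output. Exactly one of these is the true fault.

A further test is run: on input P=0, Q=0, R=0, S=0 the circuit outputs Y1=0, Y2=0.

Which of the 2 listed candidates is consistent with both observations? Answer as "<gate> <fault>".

n4 stuck-at-0

Evaluate each candidate on input P=0, Q=0, R=0, S=0:
  n4 stuck-at-0: n0=0, n1=0, n2=0, n3=0, n4=0 [stuck-at-0] → Y1=0, Y2=0 — matches
  n4 inverted output: n0=0, n1=0, n2=0, n3=0, n4=1 [inverted output] → Y1=0, Y2=1 — eliminated
Only n4 stuck-at-0 reproduces the observed Y1=0, Y2=0.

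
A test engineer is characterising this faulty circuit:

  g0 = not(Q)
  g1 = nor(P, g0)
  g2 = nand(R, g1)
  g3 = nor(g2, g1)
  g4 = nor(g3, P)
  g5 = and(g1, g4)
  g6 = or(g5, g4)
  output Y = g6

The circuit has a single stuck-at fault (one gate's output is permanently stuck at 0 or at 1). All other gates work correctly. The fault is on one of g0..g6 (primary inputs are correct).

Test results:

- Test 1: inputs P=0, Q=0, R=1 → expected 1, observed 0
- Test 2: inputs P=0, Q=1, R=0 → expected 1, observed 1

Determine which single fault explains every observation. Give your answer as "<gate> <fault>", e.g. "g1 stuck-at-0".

Fault-free values for test 1 (P=0, Q=0, R=1): g0=1, g1=0, g2=1, g3=0, g4=1, g5=0, g6=1, giving Y=1. Observed 0.
Test 1: faults giving observed 0 are {g2 stuck-at-0, g3 stuck-at-1, g4 stuck-at-0, g6 stuck-at-0}.
Test 2 (P=0, Q=1, R=0): fault-free g0=0, g1=1, g2=1, g3=0, g4=1, g5=1, g6=1 → 1; observed 1. Eliminates g3 stuck-at-1, g4 stuck-at-0, g6 stuck-at-0.
Only g2 stuck-at-0 is consistent with every test.

g2 stuck-at-0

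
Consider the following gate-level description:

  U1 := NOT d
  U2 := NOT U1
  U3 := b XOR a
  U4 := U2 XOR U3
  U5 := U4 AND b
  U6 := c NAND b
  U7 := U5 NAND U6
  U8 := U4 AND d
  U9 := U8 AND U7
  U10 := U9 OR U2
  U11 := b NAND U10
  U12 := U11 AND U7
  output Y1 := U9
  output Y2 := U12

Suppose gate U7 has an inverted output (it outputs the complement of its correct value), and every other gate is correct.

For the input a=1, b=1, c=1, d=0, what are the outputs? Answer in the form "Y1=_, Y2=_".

Y1=0, Y2=0

Propagate with U7 forced: U1=1, U2=0, U3=0, U4=0, U5=0, U6=0, U7=0 [inverted output], U8=0, U9=0, U10=0, U11=1, U12=0.
So the outputs are Y1=0, Y2=0. (Without the fault they would be Y1=0, Y2=1.)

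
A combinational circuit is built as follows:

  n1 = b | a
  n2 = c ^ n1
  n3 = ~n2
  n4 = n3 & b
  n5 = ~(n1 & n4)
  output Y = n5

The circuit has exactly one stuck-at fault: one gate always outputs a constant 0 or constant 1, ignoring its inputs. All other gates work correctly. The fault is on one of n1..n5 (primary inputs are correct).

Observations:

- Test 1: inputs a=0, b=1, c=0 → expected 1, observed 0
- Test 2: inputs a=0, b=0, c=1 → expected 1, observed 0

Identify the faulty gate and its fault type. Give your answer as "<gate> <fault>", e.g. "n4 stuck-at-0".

Fault-free values for test 1 (a=0, b=1, c=0): n1=1, n2=1, n3=0, n4=0, n5=1, giving Y=1. Observed 0.
Test 1: faults giving observed 0 are {n2 stuck-at-0, n3 stuck-at-1, n4 stuck-at-1, n5 stuck-at-0}.
Test 2 (a=0, b=0, c=1): fault-free n1=0, n2=1, n3=0, n4=0, n5=1 → 1; observed 0. Eliminates n2 stuck-at-0, n3 stuck-at-1, n4 stuck-at-1.
Only n5 stuck-at-0 is consistent with every test.

n5 stuck-at-0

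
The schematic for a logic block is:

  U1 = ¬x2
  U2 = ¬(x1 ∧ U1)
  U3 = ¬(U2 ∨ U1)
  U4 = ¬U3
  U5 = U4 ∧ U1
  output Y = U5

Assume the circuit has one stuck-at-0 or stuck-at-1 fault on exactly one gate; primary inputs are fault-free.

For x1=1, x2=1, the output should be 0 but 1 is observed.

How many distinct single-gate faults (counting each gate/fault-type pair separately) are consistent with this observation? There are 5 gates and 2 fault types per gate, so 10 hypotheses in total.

2

Fault-free: U1=0, U2=1, U3=0, U4=1, U5=0 → 0. Observed 1.
  U1 stuck-at-0: output 0 ✗
  U1 stuck-at-1: output 1 ✓
  U2 stuck-at-0: output 0 ✗
  U2 stuck-at-1: output 0 ✗
  U3 stuck-at-0: output 0 ✗
  U3 stuck-at-1: output 0 ✗
  U4 stuck-at-0: output 0 ✗
  U4 stuck-at-1: output 0 ✗
  U5 stuck-at-0: output 0 ✗
  U5 stuck-at-1: output 1 ✓
Consistent faults: {U1 stuck-at-1, U5 stuck-at-1} — 2 in all.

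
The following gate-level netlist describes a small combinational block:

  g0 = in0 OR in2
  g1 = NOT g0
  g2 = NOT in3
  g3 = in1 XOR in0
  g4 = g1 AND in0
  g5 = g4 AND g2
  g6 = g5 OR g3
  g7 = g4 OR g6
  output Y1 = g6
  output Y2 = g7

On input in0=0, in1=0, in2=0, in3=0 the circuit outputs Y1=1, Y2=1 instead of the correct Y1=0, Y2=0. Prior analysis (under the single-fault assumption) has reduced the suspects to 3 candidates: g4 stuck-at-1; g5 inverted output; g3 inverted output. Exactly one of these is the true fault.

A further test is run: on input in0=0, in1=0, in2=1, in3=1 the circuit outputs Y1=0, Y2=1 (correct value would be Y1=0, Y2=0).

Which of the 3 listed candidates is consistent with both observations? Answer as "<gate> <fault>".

g4 stuck-at-1

Evaluate each candidate on input in0=0, in1=0, in2=1, in3=1:
  g4 stuck-at-1: g0=1, g1=0, g2=0, g3=0, g4=1 [stuck-at-1], g5=0, g6=0, g7=1 → Y1=0, Y2=1 — matches
  g5 inverted output: g0=1, g1=0, g2=0, g3=0, g4=0, g5=1 [inverted output], g6=1, g7=1 → Y1=1, Y2=1 — eliminated
  g3 inverted output: g0=1, g1=0, g2=0, g3=1 [inverted output], g4=0, g5=0, g6=1, g7=1 → Y1=1, Y2=1 — eliminated
Only g4 stuck-at-1 reproduces the observed Y1=0, Y2=1.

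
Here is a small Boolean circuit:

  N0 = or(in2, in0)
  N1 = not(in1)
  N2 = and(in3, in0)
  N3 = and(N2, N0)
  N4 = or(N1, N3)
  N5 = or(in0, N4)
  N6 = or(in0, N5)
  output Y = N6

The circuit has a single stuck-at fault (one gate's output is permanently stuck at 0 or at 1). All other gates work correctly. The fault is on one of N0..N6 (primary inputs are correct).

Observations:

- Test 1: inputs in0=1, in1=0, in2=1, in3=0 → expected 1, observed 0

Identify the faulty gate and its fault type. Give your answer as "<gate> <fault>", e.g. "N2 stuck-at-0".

Fault-free values for test 1 (in0=1, in1=0, in2=1, in3=0): N0=1, N1=1, N2=0, N3=0, N4=1, N5=1, N6=1, giving Y=1. Observed 0.
Test 1: faults giving observed 0 are {N6 stuck-at-0}.
Only N6 stuck-at-0 is consistent with every test.

N6 stuck-at-0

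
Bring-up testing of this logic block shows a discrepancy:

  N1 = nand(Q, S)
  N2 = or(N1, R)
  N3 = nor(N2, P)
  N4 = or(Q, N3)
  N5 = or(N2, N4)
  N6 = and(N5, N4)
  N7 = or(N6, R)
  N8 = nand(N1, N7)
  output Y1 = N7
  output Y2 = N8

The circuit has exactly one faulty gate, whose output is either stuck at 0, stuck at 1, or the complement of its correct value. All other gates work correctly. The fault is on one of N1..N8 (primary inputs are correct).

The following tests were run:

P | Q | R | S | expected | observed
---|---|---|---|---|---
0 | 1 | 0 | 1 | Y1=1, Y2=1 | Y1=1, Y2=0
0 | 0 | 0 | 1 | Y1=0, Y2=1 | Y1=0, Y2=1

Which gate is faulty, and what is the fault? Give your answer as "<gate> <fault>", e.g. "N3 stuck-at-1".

Fault-free values for test 1 (P=0, Q=1, R=0, S=1): N1=0, N2=0, N3=1, N4=1, N5=1, N6=1, N7=1, N8=1, giving Y1=1, Y2=1. Observed Y1=1, Y2=0.
Test 1: faults giving observed Y1=1, Y2=0 are {N1 stuck-at-1, N1 inverted output, N8 stuck-at-0, N8 inverted output}.
Test 2 (P=0, Q=0, R=0, S=1): fault-free N1=1, N2=1, N3=0, N4=0, N5=1, N6=0, N7=0, N8=1 → Y1=0, Y2=1; observed Y1=0, Y2=1. Eliminates N1 inverted output, N8 stuck-at-0, N8 inverted output.
Only N1 stuck-at-1 is consistent with every test.

N1 stuck-at-1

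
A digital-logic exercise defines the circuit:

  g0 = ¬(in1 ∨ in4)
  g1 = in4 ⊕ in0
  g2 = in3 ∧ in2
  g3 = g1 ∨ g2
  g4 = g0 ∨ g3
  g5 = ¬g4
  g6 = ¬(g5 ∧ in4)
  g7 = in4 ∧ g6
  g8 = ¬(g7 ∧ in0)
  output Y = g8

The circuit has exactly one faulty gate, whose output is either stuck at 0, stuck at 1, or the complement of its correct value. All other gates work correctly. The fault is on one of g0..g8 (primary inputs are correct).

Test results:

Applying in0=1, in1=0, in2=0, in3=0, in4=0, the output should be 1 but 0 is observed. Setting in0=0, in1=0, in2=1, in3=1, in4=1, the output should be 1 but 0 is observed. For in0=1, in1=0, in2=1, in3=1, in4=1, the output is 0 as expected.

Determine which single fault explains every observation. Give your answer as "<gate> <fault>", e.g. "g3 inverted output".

Fault-free values for test 1 (in0=1, in1=0, in2=0, in3=0, in4=0): g0=1, g1=1, g2=0, g3=1, g4=1, g5=0, g6=1, g7=0, g8=1, giving Y=1. Observed 0.
Test 1: faults giving observed 0 are {g7 stuck-at-1, g7 inverted output, g8 stuck-at-0, g8 inverted output}.
Test 2 (in0=0, in1=0, in2=1, in3=1, in4=1): fault-free g0=0, g1=1, g2=1, g3=1, g4=1, g5=0, g6=1, g7=1, g8=1 → 1; observed 0. Eliminates g7 stuck-at-1, g7 inverted output.
Test 3 (in0=1, in1=0, in2=1, in3=1, in4=1): fault-free g0=0, g1=0, g2=1, g3=1, g4=1, g5=0, g6=1, g7=1, g8=0 → 0; observed 0. Eliminates g8 inverted output.
Only g8 stuck-at-0 is consistent with every test.

g8 stuck-at-0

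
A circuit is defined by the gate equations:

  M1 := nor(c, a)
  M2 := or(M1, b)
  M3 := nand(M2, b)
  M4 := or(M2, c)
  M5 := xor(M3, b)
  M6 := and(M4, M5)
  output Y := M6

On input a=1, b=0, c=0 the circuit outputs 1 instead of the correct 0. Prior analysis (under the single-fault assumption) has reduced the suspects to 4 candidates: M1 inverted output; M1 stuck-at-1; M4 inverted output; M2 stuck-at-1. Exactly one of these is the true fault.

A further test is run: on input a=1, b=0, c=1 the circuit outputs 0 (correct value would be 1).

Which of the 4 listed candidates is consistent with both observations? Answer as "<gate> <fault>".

M4 inverted output

Evaluate each candidate on input a=1, b=0, c=1:
  M1 inverted output: M1=1 [inverted output], M2=1, M3=1, M4=1, M5=1, M6=1 → 1 — eliminated
  M1 stuck-at-1: M1=1 [stuck-at-1], M2=1, M3=1, M4=1, M5=1, M6=1 → 1 — eliminated
  M4 inverted output: M1=0, M2=0, M3=1, M4=0 [inverted output], M5=1, M6=0 → 0 — matches
  M2 stuck-at-1: M1=0, M2=1 [stuck-at-1], M3=1, M4=1, M5=1, M6=1 → 1 — eliminated
Only M4 inverted output reproduces the observed 0.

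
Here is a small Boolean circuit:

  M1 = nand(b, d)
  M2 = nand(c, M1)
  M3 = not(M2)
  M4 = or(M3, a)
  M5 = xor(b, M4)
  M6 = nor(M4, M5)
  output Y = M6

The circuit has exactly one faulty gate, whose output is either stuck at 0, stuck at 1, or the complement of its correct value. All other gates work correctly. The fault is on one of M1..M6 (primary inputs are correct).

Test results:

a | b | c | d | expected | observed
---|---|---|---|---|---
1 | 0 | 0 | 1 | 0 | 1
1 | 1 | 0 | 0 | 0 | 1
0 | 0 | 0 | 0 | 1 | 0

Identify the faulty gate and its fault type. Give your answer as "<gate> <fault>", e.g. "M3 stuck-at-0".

M6 inverted output

Fault-free values for test 1 (a=1, b=0, c=0, d=1): M1=1, M2=1, M3=0, M4=1, M5=1, M6=0, giving Y=0. Observed 1.
Test 1: faults giving observed 1 are {M4 stuck-at-0, M4 inverted output, M6 stuck-at-1, M6 inverted output}.
Test 2 (a=1, b=1, c=0, d=0): fault-free M1=1, M2=1, M3=0, M4=1, M5=0, M6=0 → 0; observed 1. Eliminates M4 stuck-at-0, M4 inverted output.
Test 3 (a=0, b=0, c=0, d=0): fault-free M1=1, M2=1, M3=0, M4=0, M5=0, M6=1 → 1; observed 0. Eliminates M6 stuck-at-1.
Only M6 inverted output is consistent with every test.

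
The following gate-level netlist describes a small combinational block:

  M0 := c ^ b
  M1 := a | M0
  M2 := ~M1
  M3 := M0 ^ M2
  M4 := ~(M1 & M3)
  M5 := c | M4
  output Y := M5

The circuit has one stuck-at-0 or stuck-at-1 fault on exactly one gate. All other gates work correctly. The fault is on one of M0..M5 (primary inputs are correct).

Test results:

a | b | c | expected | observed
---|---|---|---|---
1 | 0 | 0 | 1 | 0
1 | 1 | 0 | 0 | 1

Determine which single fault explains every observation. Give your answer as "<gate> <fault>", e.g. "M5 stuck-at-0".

Fault-free values for test 1 (a=1, b=0, c=0): M0=0, M1=1, M2=0, M3=0, M4=1, M5=1, giving Y=1. Observed 0.
Test 1: faults giving observed 0 are {M0 stuck-at-1, M2 stuck-at-1, M3 stuck-at-1, M4 stuck-at-0, M5 stuck-at-0}.
Test 2 (a=1, b=1, c=0): fault-free M0=1, M1=1, M2=0, M3=1, M4=0, M5=0 → 0; observed 1. Eliminates M0 stuck-at-1, M3 stuck-at-1, M4 stuck-at-0, M5 stuck-at-0.
Only M2 stuck-at-1 is consistent with every test.

M2 stuck-at-1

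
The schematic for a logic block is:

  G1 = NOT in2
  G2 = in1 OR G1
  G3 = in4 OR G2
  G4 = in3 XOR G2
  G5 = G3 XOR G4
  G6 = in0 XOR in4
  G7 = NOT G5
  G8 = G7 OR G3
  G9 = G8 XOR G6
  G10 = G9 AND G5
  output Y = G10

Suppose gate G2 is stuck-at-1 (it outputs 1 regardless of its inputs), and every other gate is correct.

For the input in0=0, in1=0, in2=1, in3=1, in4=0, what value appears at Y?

1

Propagate with G2 forced: G1=0, G2=1 [stuck-at-1], G3=1, G4=0, G5=1, G6=0, G7=0, G8=1, G9=1, G10=1.
So Y = 1. (Without the fault it would be 0.)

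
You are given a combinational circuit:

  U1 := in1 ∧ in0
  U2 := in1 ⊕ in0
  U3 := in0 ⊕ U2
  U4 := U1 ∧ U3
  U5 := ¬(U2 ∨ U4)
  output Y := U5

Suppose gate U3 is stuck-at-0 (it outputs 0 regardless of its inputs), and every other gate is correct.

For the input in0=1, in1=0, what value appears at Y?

0

Propagate with U3 forced: U1=0, U2=1, U3=0 [stuck-at-0], U4=0, U5=0.
So Y = 0. (Same as the fault-free value — the fault is masked on this input.)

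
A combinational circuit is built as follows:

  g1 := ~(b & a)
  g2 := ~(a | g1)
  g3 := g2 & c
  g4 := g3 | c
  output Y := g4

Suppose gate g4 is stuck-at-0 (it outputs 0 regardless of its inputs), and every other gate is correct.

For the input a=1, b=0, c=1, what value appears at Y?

Propagate with g4 forced: g1=1, g2=0, g3=0, g4=0 [stuck-at-0].
So Y = 0. (Without the fault it would be 1.)

0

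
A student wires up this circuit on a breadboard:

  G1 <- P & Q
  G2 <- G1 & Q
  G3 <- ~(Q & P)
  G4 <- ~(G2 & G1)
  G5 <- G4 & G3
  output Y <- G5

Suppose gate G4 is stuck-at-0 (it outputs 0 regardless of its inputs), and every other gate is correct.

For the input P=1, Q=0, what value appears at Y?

0

Propagate with G4 forced: G1=0, G2=0, G3=1, G4=0 [stuck-at-0], G5=0.
So Y = 0. (Without the fault it would be 1.)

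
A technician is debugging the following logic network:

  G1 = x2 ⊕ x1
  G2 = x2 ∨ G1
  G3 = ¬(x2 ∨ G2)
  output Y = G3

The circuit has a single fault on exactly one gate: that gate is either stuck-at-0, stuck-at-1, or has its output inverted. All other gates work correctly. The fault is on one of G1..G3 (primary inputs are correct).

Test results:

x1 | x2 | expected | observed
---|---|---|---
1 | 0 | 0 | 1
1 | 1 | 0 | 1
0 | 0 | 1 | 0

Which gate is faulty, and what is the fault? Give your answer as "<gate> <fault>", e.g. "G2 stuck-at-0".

Fault-free values for test 1 (x1=1, x2=0): G1=1, G2=1, G3=0, giving Y=0. Observed 1.
Test 1: faults giving observed 1 are {G1 stuck-at-0, G1 inverted output, G2 stuck-at-0, G2 inverted output, G3 stuck-at-1, G3 inverted output}.
Test 2 (x1=1, x2=1): fault-free G1=0, G2=1, G3=0 → 0; observed 1. Eliminates G1 stuck-at-0, G1 inverted output, G2 stuck-at-0, G2 inverted output.
Test 3 (x1=0, x2=0): fault-free G1=0, G2=0, G3=1 → 1; observed 0. Eliminates G3 stuck-at-1.
Only G3 inverted output is consistent with every test.

G3 inverted output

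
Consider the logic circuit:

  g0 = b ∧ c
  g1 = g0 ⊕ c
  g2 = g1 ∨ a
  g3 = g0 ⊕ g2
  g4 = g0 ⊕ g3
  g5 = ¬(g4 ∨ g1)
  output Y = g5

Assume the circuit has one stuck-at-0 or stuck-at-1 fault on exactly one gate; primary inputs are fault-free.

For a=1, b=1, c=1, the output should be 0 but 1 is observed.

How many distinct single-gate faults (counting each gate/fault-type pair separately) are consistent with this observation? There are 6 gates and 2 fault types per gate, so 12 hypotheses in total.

4

Fault-free: g0=1, g1=0, g2=1, g3=0, g4=1, g5=0 → 0. Observed 1.
  g0 stuck-at-0: output 0 ✗
  g0 stuck-at-1: output 0 ✗
  g1 stuck-at-0: output 0 ✗
  g1 stuck-at-1: output 0 ✗
  g2 stuck-at-0: output 1 ✓
  g2 stuck-at-1: output 0 ✗
  g3 stuck-at-0: output 0 ✗
  g3 stuck-at-1: output 1 ✓
  g4 stuck-at-0: output 1 ✓
  g4 stuck-at-1: output 0 ✗
  g5 stuck-at-0: output 0 ✗
  g5 stuck-at-1: output 1 ✓
Consistent faults: {g2 stuck-at-0, g3 stuck-at-1, g4 stuck-at-0, g5 stuck-at-1} — 4 in all.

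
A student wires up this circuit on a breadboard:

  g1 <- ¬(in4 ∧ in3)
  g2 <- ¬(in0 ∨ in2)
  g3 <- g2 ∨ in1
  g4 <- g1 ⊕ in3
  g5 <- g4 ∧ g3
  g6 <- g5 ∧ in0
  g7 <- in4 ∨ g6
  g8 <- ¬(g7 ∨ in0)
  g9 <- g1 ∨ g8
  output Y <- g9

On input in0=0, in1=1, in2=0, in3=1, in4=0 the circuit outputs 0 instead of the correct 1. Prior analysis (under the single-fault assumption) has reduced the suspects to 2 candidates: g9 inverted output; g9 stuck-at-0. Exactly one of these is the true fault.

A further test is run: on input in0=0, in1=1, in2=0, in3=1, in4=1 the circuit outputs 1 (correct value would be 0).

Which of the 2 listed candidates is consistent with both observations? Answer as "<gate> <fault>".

g9 inverted output

Evaluate each candidate on input in0=0, in1=1, in2=0, in3=1, in4=1:
  g9 inverted output: g1=0, g2=1, g3=1, g4=1, g5=1, g6=0, g7=1, g8=0, g9=1 [inverted output] → 1 — matches
  g9 stuck-at-0: g1=0, g2=1, g3=1, g4=1, g5=1, g6=0, g7=1, g8=0, g9=0 [stuck-at-0] → 0 — eliminated
Only g9 inverted output reproduces the observed 1.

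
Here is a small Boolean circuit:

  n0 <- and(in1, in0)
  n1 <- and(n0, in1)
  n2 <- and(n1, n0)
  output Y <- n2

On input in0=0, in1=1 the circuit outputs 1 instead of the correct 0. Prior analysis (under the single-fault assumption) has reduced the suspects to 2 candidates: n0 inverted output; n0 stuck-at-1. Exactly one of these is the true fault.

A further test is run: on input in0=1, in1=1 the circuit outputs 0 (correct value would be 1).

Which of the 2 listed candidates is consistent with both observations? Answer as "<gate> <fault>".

Evaluate each candidate on input in0=1, in1=1:
  n0 inverted output: n0=0 [inverted output], n1=0, n2=0 → 0 — matches
  n0 stuck-at-1: n0=1 [stuck-at-1], n1=1, n2=1 → 1 — eliminated
Only n0 inverted output reproduces the observed 0.

n0 inverted output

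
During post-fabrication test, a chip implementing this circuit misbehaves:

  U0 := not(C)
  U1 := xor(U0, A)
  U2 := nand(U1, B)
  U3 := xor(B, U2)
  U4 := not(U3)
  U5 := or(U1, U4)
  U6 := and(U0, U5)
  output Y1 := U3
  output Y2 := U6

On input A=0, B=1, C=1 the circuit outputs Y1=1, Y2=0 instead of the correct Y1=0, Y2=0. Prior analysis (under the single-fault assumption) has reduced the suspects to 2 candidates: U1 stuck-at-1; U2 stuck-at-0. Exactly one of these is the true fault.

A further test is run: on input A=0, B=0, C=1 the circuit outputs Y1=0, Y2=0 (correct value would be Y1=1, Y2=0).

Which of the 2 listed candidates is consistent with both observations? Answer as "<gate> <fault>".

Evaluate each candidate on input A=0, B=0, C=1:
  U1 stuck-at-1: U0=0, U1=1 [stuck-at-1], U2=1, U3=1, U4=0, U5=1, U6=0 → Y1=1, Y2=0 — eliminated
  U2 stuck-at-0: U0=0, U1=0, U2=0 [stuck-at-0], U3=0, U4=1, U5=1, U6=0 → Y1=0, Y2=0 — matches
Only U2 stuck-at-0 reproduces the observed Y1=0, Y2=0.

U2 stuck-at-0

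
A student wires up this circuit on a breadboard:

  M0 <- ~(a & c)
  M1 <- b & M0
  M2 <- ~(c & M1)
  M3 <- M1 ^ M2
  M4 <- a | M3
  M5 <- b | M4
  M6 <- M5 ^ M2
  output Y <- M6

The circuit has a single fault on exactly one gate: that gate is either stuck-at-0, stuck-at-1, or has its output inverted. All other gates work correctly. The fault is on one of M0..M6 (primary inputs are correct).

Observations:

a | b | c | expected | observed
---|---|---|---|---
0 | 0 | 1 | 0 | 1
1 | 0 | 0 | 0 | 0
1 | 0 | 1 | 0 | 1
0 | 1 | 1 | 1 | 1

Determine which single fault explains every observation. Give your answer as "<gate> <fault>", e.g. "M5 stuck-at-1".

Fault-free values for test 1 (a=0, b=0, c=1): M0=1, M1=0, M2=1, M3=1, M4=1, M5=1, M6=0, giving Y=0. Observed 1.
Test 1: faults giving observed 1 are {M1 stuck-at-1, M1 inverted output, M3 stuck-at-0, M3 inverted output, M4 stuck-at-0, M4 inverted output, M5 stuck-at-0, M5 inverted output, M6 stuck-at-1, M6 inverted output}.
Test 2 (a=1, b=0, c=0): fault-free M0=1, M1=0, M2=1, M3=1, M4=1, M5=1, M6=0 → 0; observed 0. Eliminates M4 stuck-at-0, M4 inverted output, M5 stuck-at-0, M5 inverted output, M6 stuck-at-1, M6 inverted output.
Test 3 (a=1, b=0, c=1): fault-free M0=0, M1=0, M2=1, M3=1, M4=1, M5=1, M6=0 → 0; observed 1. Eliminates M3 stuck-at-0, M3 inverted output.
Test 4 (a=0, b=1, c=1): fault-free M0=1, M1=1, M2=0, M3=1, M4=1, M5=1, M6=1 → 1; observed 1. Eliminates M1 inverted output.
Only M1 stuck-at-1 is consistent with every test.

M1 stuck-at-1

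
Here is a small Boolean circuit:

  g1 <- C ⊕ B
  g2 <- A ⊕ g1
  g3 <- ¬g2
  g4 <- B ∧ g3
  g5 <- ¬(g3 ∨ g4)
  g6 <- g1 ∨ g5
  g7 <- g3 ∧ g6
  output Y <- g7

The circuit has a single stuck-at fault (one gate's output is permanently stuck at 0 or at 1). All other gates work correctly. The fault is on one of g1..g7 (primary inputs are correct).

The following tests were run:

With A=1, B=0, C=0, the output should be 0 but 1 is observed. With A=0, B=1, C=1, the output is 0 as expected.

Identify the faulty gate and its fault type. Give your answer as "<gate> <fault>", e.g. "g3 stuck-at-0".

g1 stuck-at-1

Fault-free values for test 1 (A=1, B=0, C=0): g1=0, g2=1, g3=0, g4=0, g5=1, g6=1, g7=0, giving Y=0. Observed 1.
Test 1: faults giving observed 1 are {g1 stuck-at-1, g7 stuck-at-1}.
Test 2 (A=0, B=1, C=1): fault-free g1=0, g2=0, g3=1, g4=1, g5=0, g6=0, g7=0 → 0; observed 0. Eliminates g7 stuck-at-1.
Only g1 stuck-at-1 is consistent with every test.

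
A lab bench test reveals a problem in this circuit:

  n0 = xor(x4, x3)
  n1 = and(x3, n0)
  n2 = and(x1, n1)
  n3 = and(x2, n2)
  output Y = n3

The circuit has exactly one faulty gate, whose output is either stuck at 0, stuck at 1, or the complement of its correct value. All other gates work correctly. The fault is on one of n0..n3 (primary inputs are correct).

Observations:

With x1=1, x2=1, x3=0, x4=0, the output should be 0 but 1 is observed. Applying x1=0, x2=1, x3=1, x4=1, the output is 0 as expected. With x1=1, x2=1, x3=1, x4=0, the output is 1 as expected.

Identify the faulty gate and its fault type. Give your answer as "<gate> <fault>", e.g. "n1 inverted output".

n1 stuck-at-1

Fault-free values for test 1 (x1=1, x2=1, x3=0, x4=0): n0=0, n1=0, n2=0, n3=0, giving Y=0. Observed 1.
Test 1: faults giving observed 1 are {n1 stuck-at-1, n1 inverted output, n2 stuck-at-1, n2 inverted output, n3 stuck-at-1, n3 inverted output}.
Test 2 (x1=0, x2=1, x3=1, x4=1): fault-free n0=0, n1=0, n2=0, n3=0 → 0; observed 0. Eliminates n2 stuck-at-1, n2 inverted output, n3 stuck-at-1, n3 inverted output.
Test 3 (x1=1, x2=1, x3=1, x4=0): fault-free n0=1, n1=1, n2=1, n3=1 → 1; observed 1. Eliminates n1 inverted output.
Only n1 stuck-at-1 is consistent with every test.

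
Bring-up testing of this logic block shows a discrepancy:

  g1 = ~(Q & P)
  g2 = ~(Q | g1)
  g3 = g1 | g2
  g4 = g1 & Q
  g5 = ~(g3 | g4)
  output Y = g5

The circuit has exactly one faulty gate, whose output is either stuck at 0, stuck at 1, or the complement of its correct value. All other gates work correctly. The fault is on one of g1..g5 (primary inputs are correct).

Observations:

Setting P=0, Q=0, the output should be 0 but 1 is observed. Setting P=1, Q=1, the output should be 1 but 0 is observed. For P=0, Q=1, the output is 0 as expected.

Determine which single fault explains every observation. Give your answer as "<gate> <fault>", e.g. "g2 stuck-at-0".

Fault-free values for test 1 (P=0, Q=0): g1=1, g2=0, g3=1, g4=0, g5=0, giving Y=0. Observed 1.
Test 1: faults giving observed 1 are {g3 stuck-at-0, g3 inverted output, g5 stuck-at-1, g5 inverted output}.
Test 2 (P=1, Q=1): fault-free g1=0, g2=0, g3=0, g4=0, g5=1 → 1; observed 0. Eliminates g3 stuck-at-0, g5 stuck-at-1.
Test 3 (P=0, Q=1): fault-free g1=1, g2=0, g3=1, g4=1, g5=0 → 0; observed 0. Eliminates g5 inverted output.
Only g3 inverted output is consistent with every test.

g3 inverted output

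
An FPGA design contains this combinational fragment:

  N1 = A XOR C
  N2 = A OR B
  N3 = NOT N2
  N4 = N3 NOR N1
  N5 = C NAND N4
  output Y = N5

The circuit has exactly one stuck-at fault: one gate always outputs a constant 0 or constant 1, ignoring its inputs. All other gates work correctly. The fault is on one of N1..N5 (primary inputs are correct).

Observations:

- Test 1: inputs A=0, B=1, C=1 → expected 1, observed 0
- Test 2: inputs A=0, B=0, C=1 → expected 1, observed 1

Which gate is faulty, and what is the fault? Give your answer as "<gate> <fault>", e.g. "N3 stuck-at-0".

Fault-free values for test 1 (A=0, B=1, C=1): N1=1, N2=1, N3=0, N4=0, N5=1, giving Y=1. Observed 0.
Test 1: faults giving observed 0 are {N1 stuck-at-0, N4 stuck-at-1, N5 stuck-at-0}.
Test 2 (A=0, B=0, C=1): fault-free N1=1, N2=0, N3=1, N4=0, N5=1 → 1; observed 1. Eliminates N4 stuck-at-1, N5 stuck-at-0.
Only N1 stuck-at-0 is consistent with every test.

N1 stuck-at-0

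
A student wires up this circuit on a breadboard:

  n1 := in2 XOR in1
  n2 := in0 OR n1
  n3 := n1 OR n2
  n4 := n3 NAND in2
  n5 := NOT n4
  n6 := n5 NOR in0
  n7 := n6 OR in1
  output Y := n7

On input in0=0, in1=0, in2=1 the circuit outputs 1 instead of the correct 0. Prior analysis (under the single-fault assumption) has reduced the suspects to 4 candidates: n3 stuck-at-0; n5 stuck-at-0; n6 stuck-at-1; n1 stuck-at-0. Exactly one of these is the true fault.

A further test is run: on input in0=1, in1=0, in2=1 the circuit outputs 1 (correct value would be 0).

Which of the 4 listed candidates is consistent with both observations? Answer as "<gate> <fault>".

n6 stuck-at-1

Evaluate each candidate on input in0=1, in1=0, in2=1:
  n3 stuck-at-0: n1=1, n2=1, n3=0 [stuck-at-0], n4=1, n5=0, n6=0, n7=0 → 0 — eliminated
  n5 stuck-at-0: n1=1, n2=1, n3=1, n4=0, n5=0 [stuck-at-0], n6=0, n7=0 → 0 — eliminated
  n6 stuck-at-1: n1=1, n2=1, n3=1, n4=0, n5=1, n6=1 [stuck-at-1], n7=1 → 1 — matches
  n1 stuck-at-0: n1=0 [stuck-at-0], n2=1, n3=1, n4=0, n5=1, n6=0, n7=0 → 0 — eliminated
Only n6 stuck-at-1 reproduces the observed 1.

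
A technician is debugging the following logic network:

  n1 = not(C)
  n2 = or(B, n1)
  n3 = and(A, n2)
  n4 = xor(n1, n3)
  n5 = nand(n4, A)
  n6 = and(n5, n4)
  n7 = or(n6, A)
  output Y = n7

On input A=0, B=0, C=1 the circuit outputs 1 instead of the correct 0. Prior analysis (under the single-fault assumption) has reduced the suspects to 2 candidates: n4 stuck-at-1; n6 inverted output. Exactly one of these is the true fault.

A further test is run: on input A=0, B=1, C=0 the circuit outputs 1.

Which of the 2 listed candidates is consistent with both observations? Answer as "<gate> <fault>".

n4 stuck-at-1

Evaluate each candidate on input A=0, B=1, C=0:
  n4 stuck-at-1: n1=1, n2=1, n3=0, n4=1 [stuck-at-1], n5=1, n6=1, n7=1 → 1 — matches
  n6 inverted output: n1=1, n2=1, n3=0, n4=1, n5=1, n6=0 [inverted output], n7=0 → 0 — eliminated
Only n4 stuck-at-1 reproduces the observed 1.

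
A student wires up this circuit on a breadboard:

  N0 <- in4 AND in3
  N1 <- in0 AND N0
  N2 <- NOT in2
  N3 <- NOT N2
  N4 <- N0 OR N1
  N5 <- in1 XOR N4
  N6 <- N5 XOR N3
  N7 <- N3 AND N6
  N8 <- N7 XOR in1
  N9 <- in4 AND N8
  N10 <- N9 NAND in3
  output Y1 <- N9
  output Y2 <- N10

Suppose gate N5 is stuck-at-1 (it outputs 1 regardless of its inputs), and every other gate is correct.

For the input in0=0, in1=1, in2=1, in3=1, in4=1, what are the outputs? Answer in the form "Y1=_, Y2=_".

Propagate with N5 forced: N0=1, N1=0, N2=0, N3=1, N4=1, N5=1 [stuck-at-1], N6=0, N7=0, N8=1, N9=1, N10=0.
So the outputs are Y1=1, Y2=0. (Without the fault they would be Y1=0, Y2=1.)

Y1=1, Y2=0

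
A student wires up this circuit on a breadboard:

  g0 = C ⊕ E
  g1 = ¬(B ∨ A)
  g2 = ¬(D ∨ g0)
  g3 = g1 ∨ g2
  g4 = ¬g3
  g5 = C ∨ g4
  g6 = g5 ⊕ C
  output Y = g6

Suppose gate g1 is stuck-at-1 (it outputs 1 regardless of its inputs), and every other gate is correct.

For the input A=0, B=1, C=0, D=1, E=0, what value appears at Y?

0

Propagate with g1 forced: g0=0, g1=1 [stuck-at-1], g2=0, g3=1, g4=0, g5=0, g6=0.
So Y = 0. (Without the fault it would be 1.)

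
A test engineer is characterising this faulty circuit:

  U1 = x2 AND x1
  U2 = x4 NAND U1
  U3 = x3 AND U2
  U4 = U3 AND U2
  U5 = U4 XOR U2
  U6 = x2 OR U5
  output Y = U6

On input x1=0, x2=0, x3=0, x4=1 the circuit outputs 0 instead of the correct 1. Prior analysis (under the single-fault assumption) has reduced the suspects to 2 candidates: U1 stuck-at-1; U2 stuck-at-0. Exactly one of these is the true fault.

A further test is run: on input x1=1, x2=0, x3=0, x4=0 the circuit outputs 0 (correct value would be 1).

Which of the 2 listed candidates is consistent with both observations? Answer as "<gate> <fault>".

U2 stuck-at-0

Evaluate each candidate on input x1=1, x2=0, x3=0, x4=0:
  U1 stuck-at-1: U1=1 [stuck-at-1], U2=1, U3=0, U4=0, U5=1, U6=1 → 1 — eliminated
  U2 stuck-at-0: U1=0, U2=0 [stuck-at-0], U3=0, U4=0, U5=0, U6=0 → 0 — matches
Only U2 stuck-at-0 reproduces the observed 0.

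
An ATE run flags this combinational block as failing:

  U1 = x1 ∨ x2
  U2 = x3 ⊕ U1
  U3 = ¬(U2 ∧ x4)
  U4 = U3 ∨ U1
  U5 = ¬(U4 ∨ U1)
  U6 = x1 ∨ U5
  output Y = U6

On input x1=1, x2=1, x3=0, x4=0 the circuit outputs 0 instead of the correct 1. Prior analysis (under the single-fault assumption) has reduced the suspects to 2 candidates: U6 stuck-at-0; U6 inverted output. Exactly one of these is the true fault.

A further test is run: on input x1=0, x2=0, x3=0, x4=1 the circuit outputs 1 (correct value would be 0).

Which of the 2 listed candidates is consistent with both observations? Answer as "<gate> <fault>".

U6 inverted output

Evaluate each candidate on input x1=0, x2=0, x3=0, x4=1:
  U6 stuck-at-0: U1=0, U2=0, U3=1, U4=1, U5=0, U6=0 [stuck-at-0] → 0 — eliminated
  U6 inverted output: U1=0, U2=0, U3=1, U4=1, U5=0, U6=1 [inverted output] → 1 — matches
Only U6 inverted output reproduces the observed 1.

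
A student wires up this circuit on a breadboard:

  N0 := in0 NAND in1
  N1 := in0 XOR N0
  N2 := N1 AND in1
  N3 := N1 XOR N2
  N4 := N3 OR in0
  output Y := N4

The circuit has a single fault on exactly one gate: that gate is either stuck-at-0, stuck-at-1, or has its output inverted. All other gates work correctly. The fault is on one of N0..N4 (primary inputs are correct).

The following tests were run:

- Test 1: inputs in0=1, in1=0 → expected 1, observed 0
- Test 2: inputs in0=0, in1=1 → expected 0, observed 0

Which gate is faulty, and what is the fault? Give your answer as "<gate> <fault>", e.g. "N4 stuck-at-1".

Fault-free values for test 1 (in0=1, in1=0): N0=1, N1=0, N2=0, N3=0, N4=1, giving Y=1. Observed 0.
Test 1: faults giving observed 0 are {N4 stuck-at-0, N4 inverted output}.
Test 2 (in0=0, in1=1): fault-free N0=1, N1=1, N2=1, N3=0, N4=0 → 0; observed 0. Eliminates N4 inverted output.
Only N4 stuck-at-0 is consistent with every test.

N4 stuck-at-0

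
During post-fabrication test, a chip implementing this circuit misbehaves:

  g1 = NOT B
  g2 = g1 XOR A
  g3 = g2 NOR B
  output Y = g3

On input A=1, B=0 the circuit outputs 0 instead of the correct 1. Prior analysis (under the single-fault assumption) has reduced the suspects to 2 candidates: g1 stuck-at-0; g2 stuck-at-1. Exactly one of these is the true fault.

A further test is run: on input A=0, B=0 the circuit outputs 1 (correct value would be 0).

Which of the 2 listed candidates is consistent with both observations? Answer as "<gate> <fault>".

Evaluate each candidate on input A=0, B=0:
  g1 stuck-at-0: g1=0 [stuck-at-0], g2=0, g3=1 → 1 — matches
  g2 stuck-at-1: g1=1, g2=1 [stuck-at-1], g3=0 → 0 — eliminated
Only g1 stuck-at-0 reproduces the observed 1.

g1 stuck-at-0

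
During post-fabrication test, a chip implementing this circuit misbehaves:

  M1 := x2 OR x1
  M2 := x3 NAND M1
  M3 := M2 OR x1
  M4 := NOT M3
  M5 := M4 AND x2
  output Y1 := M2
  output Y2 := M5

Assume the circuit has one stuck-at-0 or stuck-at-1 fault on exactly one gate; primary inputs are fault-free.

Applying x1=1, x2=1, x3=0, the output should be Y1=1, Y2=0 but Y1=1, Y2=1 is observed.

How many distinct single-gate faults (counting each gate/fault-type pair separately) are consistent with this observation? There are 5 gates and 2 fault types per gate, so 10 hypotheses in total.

3

Fault-free: M1=1, M2=1, M3=1, M4=0, M5=0 → Y1=1, Y2=0. Observed Y1=1, Y2=1.
  M1 stuck-at-0: output Y1=1, Y2=0 ✗
  M1 stuck-at-1: output Y1=1, Y2=0 ✗
  M2 stuck-at-0: output Y1=0, Y2=0 ✗
  M2 stuck-at-1: output Y1=1, Y2=0 ✗
  M3 stuck-at-0: output Y1=1, Y2=1 ✓
  M3 stuck-at-1: output Y1=1, Y2=0 ✗
  M4 stuck-at-0: output Y1=1, Y2=0 ✗
  M4 stuck-at-1: output Y1=1, Y2=1 ✓
  M5 stuck-at-0: output Y1=1, Y2=0 ✗
  M5 stuck-at-1: output Y1=1, Y2=1 ✓
Consistent faults: {M3 stuck-at-0, M4 stuck-at-1, M5 stuck-at-1} — 3 in all.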